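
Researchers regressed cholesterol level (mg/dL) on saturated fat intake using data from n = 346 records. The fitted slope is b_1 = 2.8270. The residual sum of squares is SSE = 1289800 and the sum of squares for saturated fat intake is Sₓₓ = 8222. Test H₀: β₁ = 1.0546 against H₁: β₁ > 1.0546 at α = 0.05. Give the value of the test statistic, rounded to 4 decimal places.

t = 2.6246

MSE = SSE/(n − 2) = 1289800/344 = 3749.42.
SE(b_1) = √(MSE/Sₓₓ) = √(3749.42/8222) = 0.675295.
t = (2.8270 − 1.0546) / 0.675295 = 2.6246.
df = n − 2 = 344.
One-sided p ≈ 0.0045, which is < 0.05, so reject H₀.
There is evidence that the true slope on saturated fat intake exceeds 1.0546 mg/dL per unit.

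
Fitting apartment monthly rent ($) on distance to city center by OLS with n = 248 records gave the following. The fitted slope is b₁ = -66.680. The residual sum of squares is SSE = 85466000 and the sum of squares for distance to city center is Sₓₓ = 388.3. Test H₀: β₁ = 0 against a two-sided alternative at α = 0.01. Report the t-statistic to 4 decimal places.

MSE = SSE/(n − 2) = 85466000/246 = 347423.
SE(b₁) = √(MSE/Sₓₓ) = √(347423/388.3) = 29.912.
t = -66.680 / 29.912 = -2.2292.
df = n − 2 = 246.
Two-sided p ≈ 0.0267, which is ≥ 0.01, so fail to reject H₀.
The data do not give significant evidence of an association between distance to city center and apartment monthly rent.

t = -2.2292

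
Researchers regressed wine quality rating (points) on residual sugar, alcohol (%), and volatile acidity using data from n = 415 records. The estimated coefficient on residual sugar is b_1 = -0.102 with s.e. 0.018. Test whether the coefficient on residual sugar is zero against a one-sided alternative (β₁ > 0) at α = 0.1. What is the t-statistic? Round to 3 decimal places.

t = -5.667

H₀: β₁ = 0 vs H₁: β₁ > 0.
t = (b_1 − β₁⁰)/SE = -0.102 / 0.018 = -5.667.
df = n − k − 1 = 415 − 3 − 1 = 411.
One-sided p ≈ 1.0000, which is ≥ 0.1, so fail to reject H₀.
The data do not give significant evidence that the true slope on residual sugar is positive, holding the other predictors fixed.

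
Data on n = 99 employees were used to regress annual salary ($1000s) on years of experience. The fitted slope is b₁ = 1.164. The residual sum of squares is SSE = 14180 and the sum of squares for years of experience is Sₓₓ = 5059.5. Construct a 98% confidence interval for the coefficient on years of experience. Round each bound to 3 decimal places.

MSE = SSE/(n − 2) = 14180/97 = 146.186.
SE(b₁) = √(MSE/Sₓₓ) = √(146.186/5059.5) = 0.16998.
df = n − 2 = 97.
t* = t_{0.01, 97} = 2.365407.
Margin = t* × SE = 2.365407 × 0.16998 = 0.40207.
CI: 1.164 ± 0.40207 → (0.762, 1.566).
With 98% confidence, each one-unit increase in years of experience is associated with a change of between 0.762 and 1.566 $1000s in annual salary.

(0.762, 1.566)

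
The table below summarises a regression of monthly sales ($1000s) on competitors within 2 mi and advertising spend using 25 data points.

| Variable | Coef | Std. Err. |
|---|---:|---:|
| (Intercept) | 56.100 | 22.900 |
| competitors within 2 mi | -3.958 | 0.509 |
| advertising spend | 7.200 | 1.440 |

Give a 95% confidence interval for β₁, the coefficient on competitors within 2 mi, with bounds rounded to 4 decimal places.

(-5.0136, -2.9024)

Read off: b = -3.958, SE = 0.509 for competitors within 2 mi.
df = n − k − 1 = 25 − 2 − 1 = 22.
t* = t_{0.025, 22} = 2.073873.
Margin = t* × SE = 2.073873 × 0.509 = 1.055601.
CI: -3.958 ± 1.055601 → (-5.0136, -2.9024).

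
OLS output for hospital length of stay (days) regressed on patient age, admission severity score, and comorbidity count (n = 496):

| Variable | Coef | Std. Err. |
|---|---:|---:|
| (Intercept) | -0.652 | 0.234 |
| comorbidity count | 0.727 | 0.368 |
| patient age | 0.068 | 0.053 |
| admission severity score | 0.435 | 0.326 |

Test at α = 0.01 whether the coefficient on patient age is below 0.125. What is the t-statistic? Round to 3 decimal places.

Read off: b = 0.068, SE = 0.053 for patient age.
H₀: β₁ = 0.125 vs H₁: β₁ < 0.125.
t = (0.068 − 0.125) / 0.053 = -1.075.
df = n − k − 1 = 496 − 3 − 1 = 492.
One-sided p ≈ 0.1413, which is ≥ 0.01, so fail to reject H₀.
The data do not give significant evidence that the true slope on patient age is below 0.125 days per unit, holding the other predictors fixed.

t = -1.075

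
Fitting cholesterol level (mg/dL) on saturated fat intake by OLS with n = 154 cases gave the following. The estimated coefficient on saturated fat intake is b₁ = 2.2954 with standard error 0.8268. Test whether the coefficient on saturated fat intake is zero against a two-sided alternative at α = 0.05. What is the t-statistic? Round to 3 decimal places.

H₀: β₁ = 0 vs H₁: β₁ ≠ 0.
t = (b₁ − β₁⁰)/SE = 2.2954 / 0.8268 = 2.776.
df = n − 2 = 154 − 2 = 152.
Two-sided p ≈ 0.0062, which is < 0.05, so reject H₀.
There is evidence that saturated fat intake is associated with cholesterol level.

t = 2.776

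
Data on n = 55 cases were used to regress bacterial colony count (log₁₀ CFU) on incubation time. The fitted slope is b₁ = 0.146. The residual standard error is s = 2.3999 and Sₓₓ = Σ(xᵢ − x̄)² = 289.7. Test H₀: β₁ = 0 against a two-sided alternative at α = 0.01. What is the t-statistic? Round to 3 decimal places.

SE(b₁) = s/√Sₓₓ = 2.3999/√289.7 = 0.141.
t = 0.146 / 0.141 = 1.035.
df = n − 2 = 53.
Two-sided p ≈ 0.3052, which is ≥ 0.01, so fail to reject H₀.
The data do not give significant evidence of an association between incubation time and bacterial colony count.

t = 1.035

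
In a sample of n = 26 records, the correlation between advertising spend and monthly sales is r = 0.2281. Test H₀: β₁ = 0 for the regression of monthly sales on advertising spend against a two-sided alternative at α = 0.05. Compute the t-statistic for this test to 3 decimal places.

t = 1.148

t = r·√(n − 2)/√(1 − r²) = 0.2281·√24/√0.94797 = 1.148.
df = n − 2 = 24.
Two-sided p ≈ 0.2624, which is ≥ 0.05, so fail to reject H₀.
The data do not give significant evidence of a linear association between advertising spend and monthly sales.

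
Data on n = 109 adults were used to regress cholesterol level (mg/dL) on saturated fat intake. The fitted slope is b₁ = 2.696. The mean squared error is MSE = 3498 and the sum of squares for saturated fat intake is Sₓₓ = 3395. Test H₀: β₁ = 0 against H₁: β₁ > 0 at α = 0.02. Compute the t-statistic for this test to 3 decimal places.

t = 2.656

SE(b₁) = √(MSE/Sₓₓ) = √(3498/3395) = 1.01506.
t = 2.696 / 1.01506 = 2.656.
df = n − 2 = 107.
One-sided p ≈ 0.0046, which is < 0.02, so reject H₀.
There is evidence that the true slope on saturated fat intake is positive.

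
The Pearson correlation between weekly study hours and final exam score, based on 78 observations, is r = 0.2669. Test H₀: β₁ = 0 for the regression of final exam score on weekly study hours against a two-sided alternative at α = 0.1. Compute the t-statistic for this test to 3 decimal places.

t = 2.414

t = r·√(n − 2)/√(1 − r²) = 0.2669·√76/√0.928764 = 2.414.
df = n − 2 = 76.
Two-sided p ≈ 0.0182, which is < 0.1, so reject H₀.
There is evidence of a linear association between weekly study hours and final exam score.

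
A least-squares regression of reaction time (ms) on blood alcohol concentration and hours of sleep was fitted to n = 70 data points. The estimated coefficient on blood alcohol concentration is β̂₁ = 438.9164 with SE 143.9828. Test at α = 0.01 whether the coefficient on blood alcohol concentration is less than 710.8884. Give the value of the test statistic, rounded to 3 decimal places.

H₀: β₁ = 710.8884 vs H₁: β₁ < 710.8884.
t = (β̂₁ − β₁⁰)/SE = (438.9164 − 710.8884) / 143.9828 = -1.889.
df = n − k − 1 = 70 − 2 − 1 = 67.
One-sided p ≈ 0.0316, which is ≥ 0.01, so fail to reject H₀.
The data do not give significant evidence that the true slope on blood alcohol concentration is below 710.8884 ms per unit, holding the other predictors fixed.

t = -1.889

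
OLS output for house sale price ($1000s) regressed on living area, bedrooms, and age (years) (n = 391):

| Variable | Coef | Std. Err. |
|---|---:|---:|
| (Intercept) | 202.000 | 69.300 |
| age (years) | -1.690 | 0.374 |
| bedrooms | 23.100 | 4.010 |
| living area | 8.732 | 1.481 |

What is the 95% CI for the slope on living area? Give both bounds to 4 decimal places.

Read off: b = 8.732, SE = 1.481 for living area.
df = n − k − 1 = 391 − 3 − 1 = 387.
t* = t_{0.025, 387} = 1.966113.
Margin = t* × SE = 1.966113 × 1.481 = 2.911813.
CI: 8.732 ± 2.911813 → (5.8202, 11.6438).

(5.8202, 11.6438)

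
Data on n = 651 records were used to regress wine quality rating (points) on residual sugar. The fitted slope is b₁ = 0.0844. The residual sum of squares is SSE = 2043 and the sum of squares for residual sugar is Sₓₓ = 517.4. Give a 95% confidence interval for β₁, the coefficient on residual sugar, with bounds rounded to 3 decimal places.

MSE = SSE/(n − 2) = 2043/649 = 3.14792.
SE(b₁) = √(MSE/Sₓₓ) = √(3.14792/517.4) = 0.0780007.
df = n − 2 = 649.
t* = t_{0.025, 649} = 1.963626.
Margin = t* × SE = 1.963626 × 0.0780007 = 0.15316.
CI: 0.0844 ± 0.15316 → (-0.069, 0.238).
With 95% confidence, each one-unit increase in residual sugar is associated with a change of between -0.069 and 0.238 points in wine quality rating.

(-0.069, 0.238)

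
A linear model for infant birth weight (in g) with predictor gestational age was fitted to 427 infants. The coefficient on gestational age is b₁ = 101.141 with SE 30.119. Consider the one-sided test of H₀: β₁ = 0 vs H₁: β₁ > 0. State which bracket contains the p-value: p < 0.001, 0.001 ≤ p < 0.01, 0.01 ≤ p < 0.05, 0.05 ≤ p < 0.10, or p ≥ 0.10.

p < 0.001

t = 101.141 / 30.119 = 3.358.
df = n − 2 = 427 − 2 = 425.
One-sided p = P(T_{425} > t) ≈ 0.0004.
So p < 0.001.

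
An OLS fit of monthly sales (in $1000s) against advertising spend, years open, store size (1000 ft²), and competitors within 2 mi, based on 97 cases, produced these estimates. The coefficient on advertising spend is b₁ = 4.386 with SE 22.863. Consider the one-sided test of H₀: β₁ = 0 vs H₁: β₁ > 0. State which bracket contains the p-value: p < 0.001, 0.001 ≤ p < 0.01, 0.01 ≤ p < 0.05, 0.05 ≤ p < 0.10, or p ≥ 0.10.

t = 4.386 / 22.863 = 0.192.
df = n − k − 1 = 97 − 4 − 1 = 92.
One-sided p = P(T_{92} > t) ≈ 0.4241.
So p ≥ 0.10.

p ≥ 0.10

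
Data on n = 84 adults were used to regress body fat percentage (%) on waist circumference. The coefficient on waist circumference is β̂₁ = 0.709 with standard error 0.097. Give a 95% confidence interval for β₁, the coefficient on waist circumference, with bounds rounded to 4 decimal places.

(0.5160, 0.9020)

df = n − 2 = 84 − 2 = 82.
t* = t_{0.025, 82} = 1.989319.
Margin = t* × SE = 1.989319 × 0.097 = 0.192964.
CI: 0.709 ± 0.192964 → (0.5160, 0.9020).
With 95% confidence, each one-unit increase in waist circumference is associated with a change of between 0.5160 and 0.9020 % in body fat percentage.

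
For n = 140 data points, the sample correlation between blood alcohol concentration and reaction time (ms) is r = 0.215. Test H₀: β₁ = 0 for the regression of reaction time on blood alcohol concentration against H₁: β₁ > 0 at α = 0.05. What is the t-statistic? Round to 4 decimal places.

t = 2.5862

t = r·√(n − 2)/√(1 − r²) = 0.215·√138/√0.953775 = 2.5862.
df = n − 2 = 138.
One-sided p ≈ 0.0054, which is < 0.05, so reject H₀.
There is evidence of a linear association between blood alcohol concentration and reaction time.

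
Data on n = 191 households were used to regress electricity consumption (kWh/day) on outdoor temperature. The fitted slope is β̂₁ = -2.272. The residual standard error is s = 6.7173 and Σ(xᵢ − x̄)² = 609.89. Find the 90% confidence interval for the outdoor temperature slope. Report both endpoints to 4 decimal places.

SE(β̂₁) = s/√Sₓₓ = 6.7173/√609.89 = 0.272.
df = n − 2 = 189.
t* = t_{0.05, 189} = 1.652956.
Margin = t* × SE = 1.652956 × 0.272 = 0.449604.
CI: -2.272 ± 0.449604 → (-2.7216, -1.8224).
With 90% confidence, each one-unit increase in outdoor temperature is associated with a change of between -2.7216 and -1.8224 kWh/day in electricity consumption.

(-2.7216, -1.8224)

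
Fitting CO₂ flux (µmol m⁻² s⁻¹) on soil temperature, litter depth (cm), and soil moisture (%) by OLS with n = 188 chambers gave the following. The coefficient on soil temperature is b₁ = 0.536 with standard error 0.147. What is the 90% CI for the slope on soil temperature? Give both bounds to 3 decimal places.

df = n − k − 1 = 188 − 3 − 1 = 184.
t* = t_{0.05, 184} = 1.653177.
Margin = t* × SE = 1.653177 × 0.147 = 0.24302.
CI: 0.536 ± 0.24302 → (0.293, 0.779).
With 90% confidence, each one-unit increase in soil temperature is associated with a change of between 0.293 and 0.779 µmol m⁻² s⁻¹ in CO₂ flux, holding the other predictors fixed.

(0.293, 0.779)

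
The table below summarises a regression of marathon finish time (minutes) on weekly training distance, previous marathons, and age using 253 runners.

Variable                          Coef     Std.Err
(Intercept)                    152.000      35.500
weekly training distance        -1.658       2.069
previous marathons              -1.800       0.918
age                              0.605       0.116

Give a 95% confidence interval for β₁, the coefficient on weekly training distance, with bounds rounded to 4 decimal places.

(-5.7330, 2.4170)

Read off: b = -1.658, SE = 2.069 for weekly training distance.
df = n − k − 1 = 253 − 3 − 1 = 249.
t* = t_{0.025, 249} = 1.969537.
Margin = t* × SE = 1.969537 × 2.069 = 4.074972.
CI: -1.658 ± 4.074972 → (-5.7330, 2.4170).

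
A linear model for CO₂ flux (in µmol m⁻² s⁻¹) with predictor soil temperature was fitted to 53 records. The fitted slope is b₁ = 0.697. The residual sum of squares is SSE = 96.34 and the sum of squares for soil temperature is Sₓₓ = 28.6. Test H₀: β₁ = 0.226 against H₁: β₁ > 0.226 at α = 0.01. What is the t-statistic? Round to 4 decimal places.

t = 1.8327

MSE = SSE/(n − 2) = 96.34/51 = 1.88902.
SE(b₁) = √(MSE/Sₓₓ) = √(1.88902/28.6) = 0.257001.
t = (0.697 − 0.226) / 0.257001 = 1.8327.
df = n − 2 = 51.
One-sided p ≈ 0.0363, which is ≥ 0.01, so fail to reject H₀.
The data do not give significant evidence that the true slope on soil temperature exceeds 0.226 µmol m⁻² s⁻¹ per unit.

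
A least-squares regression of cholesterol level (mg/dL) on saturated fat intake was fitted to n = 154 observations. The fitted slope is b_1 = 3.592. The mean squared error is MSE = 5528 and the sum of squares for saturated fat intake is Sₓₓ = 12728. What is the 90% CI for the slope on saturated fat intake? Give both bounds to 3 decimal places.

SE(b_1) = √(MSE/Sₓₓ) = √(5528/12728) = 0.659028.
df = n − 2 = 152.
t* = t_{0.05, 152} = 1.65494.
Margin = t* × SE = 1.65494 × 0.659028 = 1.09065.
CI: 3.592 ± 1.09065 → (2.501, 4.683).
With 90% confidence, each one-unit increase in saturated fat intake is associated with a change of between 2.501 and 4.683 mg/dL in cholesterol level.

(2.501, 4.683)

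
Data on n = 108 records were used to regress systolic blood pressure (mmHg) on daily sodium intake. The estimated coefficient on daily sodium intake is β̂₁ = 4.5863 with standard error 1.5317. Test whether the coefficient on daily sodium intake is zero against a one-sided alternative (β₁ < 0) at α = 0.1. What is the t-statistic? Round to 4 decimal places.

H₀: β₁ = 0 vs H₁: β₁ < 0.
t = (β̂₁ − β₁⁰)/SE = 4.5863 / 1.5317 = 2.9943.
df = n − 2 = 108 − 2 = 106.
One-sided p ≈ 0.9983, which is ≥ 0.1, so fail to reject H₀.
The data do not give significant evidence that the true slope on daily sodium intake is negative.

t = 2.9943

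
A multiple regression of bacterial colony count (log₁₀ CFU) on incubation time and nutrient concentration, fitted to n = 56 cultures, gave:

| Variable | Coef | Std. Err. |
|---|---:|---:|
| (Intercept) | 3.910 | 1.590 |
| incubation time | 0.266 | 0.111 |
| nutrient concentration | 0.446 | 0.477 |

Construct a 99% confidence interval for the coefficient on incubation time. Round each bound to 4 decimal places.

(-0.0306, 0.5626)

Read off: b = 0.266, SE = 0.111 for incubation time.
df = n − k − 1 = 56 − 2 − 1 = 53.
t* = t_{0.005, 53} = 2.671823.
Margin = t* × SE = 2.671823 × 0.111 = 0.296572.
CI: 0.266 ± 0.296572 → (-0.0306, 0.5626).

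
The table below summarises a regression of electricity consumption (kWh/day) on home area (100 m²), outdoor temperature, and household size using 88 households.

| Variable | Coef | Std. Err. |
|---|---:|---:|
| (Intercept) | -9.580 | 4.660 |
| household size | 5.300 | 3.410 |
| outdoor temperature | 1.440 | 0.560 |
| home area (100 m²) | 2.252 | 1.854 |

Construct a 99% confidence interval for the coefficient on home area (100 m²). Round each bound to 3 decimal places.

Read off: b = 2.252, SE = 1.854 for home area (100 m²).
df = n − k − 1 = 88 − 3 − 1 = 84.
t* = t_{0.005, 84} = 2.635632.
Margin = t* × SE = 2.635632 × 1.854 = 4.88646.
CI: 2.252 ± 4.88646 → (-2.634, 7.138).

(-2.634, 7.138)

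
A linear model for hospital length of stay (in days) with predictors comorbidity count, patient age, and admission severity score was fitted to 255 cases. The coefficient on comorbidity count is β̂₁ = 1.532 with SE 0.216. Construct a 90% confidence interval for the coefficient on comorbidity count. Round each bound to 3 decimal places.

(1.175, 1.889)

df = n − k − 1 = 255 − 3 − 1 = 251.
t* = t_{0.05, 251} = 1.650947.
Margin = t* × SE = 1.650947 × 0.216 = 0.35660.
CI: 1.532 ± 0.35660 → (1.175, 1.889).
With 90% confidence, each one-unit increase in comorbidity count is associated with a change of between 1.175 and 1.889 days in hospital length of stay, holding the other predictors fixed.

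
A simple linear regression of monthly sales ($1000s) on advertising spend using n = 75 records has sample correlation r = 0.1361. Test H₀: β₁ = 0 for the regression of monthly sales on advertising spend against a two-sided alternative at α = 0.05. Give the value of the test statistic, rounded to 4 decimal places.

t = r·√(n − 2)/√(1 − r²) = 0.1361·√73/√0.981477 = 1.1738.
df = n − 2 = 73.
Two-sided p ≈ 0.2443, which is ≥ 0.05, so fail to reject H₀.
The data do not give significant evidence of a linear association between advertising spend and monthly sales.

t = 1.1738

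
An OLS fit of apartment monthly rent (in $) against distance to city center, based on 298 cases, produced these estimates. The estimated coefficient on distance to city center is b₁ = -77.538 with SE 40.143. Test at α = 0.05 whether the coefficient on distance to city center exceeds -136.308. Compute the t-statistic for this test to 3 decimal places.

H₀: β₁ = -136.308 vs H₁: β₁ > -136.308.
t = (b₁ − β₁⁰)/SE = (-77.538 − (-136.308)) / 40.143 = 1.464.
df = n − 2 = 298 − 2 = 296.
One-sided p ≈ 0.0721, which is ≥ 0.05, so fail to reject H₀.
The data do not give significant evidence that the true slope on distance to city center exceeds -136.308 $ per unit.

t = 1.464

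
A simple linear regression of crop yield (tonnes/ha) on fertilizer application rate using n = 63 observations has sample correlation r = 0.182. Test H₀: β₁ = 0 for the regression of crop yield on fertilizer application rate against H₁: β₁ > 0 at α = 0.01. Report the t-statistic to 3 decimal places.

t = 1.446

t = r·√(n − 2)/√(1 − r²) = 0.182·√61/√0.966876 = 1.446.
df = n − 2 = 61.
One-sided p ≈ 0.0767, which is ≥ 0.01, so fail to reject H₀.
The data do not give significant evidence of a linear association between fertilizer application rate and crop yield.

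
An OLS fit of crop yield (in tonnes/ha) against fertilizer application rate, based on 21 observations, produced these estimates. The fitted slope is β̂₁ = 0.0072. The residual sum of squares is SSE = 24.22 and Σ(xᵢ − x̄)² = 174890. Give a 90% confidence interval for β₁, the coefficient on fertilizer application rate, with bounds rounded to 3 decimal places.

(0.003, 0.012)

MSE = SSE/(n − 2) = 24.22/19 = 1.27474.
SE(β̂₁) = √(MSE/Sₓₓ) = √(1.27474/174890) = 0.00269978.
df = n − 2 = 19.
t* = t_{0.05, 19} = 1.729133.
Margin = t* × SE = 1.729133 × 0.00269978 = 0.00467.
CI: 0.0072 ± 0.00467 → (0.003, 0.012).
With 90% confidence, each one-unit increase in fertilizer application rate is associated with a change of between 0.003 and 0.012 tonnes/ha in crop yield.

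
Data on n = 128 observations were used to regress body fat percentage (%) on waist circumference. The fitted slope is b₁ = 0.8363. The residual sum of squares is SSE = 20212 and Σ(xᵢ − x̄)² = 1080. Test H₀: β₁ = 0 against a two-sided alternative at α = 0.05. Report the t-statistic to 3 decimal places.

t = 2.170

MSE = SSE/(n − 2) = 20212/126 = 160.413.
SE(b₁) = √(MSE/Sₓₓ) = √(160.413/1080) = 0.385396.
t = 0.8363 / 0.385396 = 2.170.
df = n − 2 = 126.
Two-sided p ≈ 0.0319, which is < 0.05, so reject H₀.
There is evidence that waist circumference is associated with body fat percentage.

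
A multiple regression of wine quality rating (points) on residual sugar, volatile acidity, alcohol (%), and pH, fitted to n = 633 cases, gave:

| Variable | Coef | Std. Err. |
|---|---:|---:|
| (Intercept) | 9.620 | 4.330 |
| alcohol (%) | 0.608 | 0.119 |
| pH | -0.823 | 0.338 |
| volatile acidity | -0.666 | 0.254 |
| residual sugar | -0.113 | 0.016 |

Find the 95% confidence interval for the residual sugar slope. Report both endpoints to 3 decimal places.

(-0.144, -0.082)

Read off: b = -0.113, SE = 0.016 for residual sugar.
df = n − k − 1 = 633 − 4 − 1 = 628.
t* = t_{0.025, 628} = 1.963749.
Margin = t* × SE = 1.963749 × 0.016 = 0.03142.
CI: -0.113 ± 0.03142 → (-0.144, -0.082).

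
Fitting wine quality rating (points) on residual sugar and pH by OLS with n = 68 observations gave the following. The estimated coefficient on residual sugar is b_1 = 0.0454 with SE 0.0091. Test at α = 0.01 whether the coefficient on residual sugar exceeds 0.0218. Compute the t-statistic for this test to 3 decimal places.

t = 2.593

H₀: β₁ = 0.0218 vs H₁: β₁ > 0.0218.
t = (b_1 − β₁⁰)/SE = (0.0454 − 0.0218) / 0.0091 = 2.593.
df = n − k − 1 = 68 − 2 − 1 = 65.
One-sided p ≈ 0.0059, which is < 0.01, so reject H₀.
There is evidence that the true slope on residual sugar exceeds 0.0218 points per unit, holding the other predictors fixed.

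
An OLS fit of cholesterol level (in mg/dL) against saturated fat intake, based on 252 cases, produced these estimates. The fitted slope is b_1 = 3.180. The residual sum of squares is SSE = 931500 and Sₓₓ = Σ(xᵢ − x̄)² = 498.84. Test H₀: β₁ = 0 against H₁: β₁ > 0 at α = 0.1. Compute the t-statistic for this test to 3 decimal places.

MSE = SSE/(n − 2) = 931500/250 = 3726.
SE(b_1) = √(MSE/Sₓₓ) = √(3726/498.84) = 2.73301.
t = 3.180 / 2.73301 = 1.164.
df = n − 2 = 250.
One-sided p ≈ 0.1229, which is ≥ 0.1, so fail to reject H₀.
The data do not give significant evidence that the true slope on saturated fat intake is positive.

t = 1.164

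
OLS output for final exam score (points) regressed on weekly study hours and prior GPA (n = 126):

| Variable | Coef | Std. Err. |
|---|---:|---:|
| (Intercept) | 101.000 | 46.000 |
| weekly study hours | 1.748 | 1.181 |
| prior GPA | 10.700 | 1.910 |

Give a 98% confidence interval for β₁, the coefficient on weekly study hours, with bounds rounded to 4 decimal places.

(-1.0357, 4.5317)

Read off: b = 1.748, SE = 1.181 for weekly study hours.
df = n − k − 1 = 126 − 2 − 1 = 123.
t* = t_{0.01, 123} = 2.357047.
Margin = t* × SE = 2.357047 × 1.181 = 2.783673.
CI: 1.748 ± 2.783673 → (-1.0357, 4.5317).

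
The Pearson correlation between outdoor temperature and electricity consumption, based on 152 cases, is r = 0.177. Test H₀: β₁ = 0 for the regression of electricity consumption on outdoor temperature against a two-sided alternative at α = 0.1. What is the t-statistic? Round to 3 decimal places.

t = r·√(n − 2)/√(1 − r²) = 0.177·√150/√0.968671 = 2.203.
df = n − 2 = 150.
Two-sided p ≈ 0.0292, which is < 0.1, so reject H₀.
There is evidence of a linear association between outdoor temperature and electricity consumption.

t = 2.203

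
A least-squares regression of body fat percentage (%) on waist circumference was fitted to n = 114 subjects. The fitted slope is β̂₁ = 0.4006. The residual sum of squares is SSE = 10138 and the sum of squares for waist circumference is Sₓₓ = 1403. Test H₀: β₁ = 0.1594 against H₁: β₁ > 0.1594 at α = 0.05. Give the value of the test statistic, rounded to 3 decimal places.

t = 0.950

MSE = SSE/(n − 2) = 10138/112 = 90.5179.
SE(β̂₁) = √(MSE/Sₓₓ) = √(90.5179/1403) = 0.254003.
t = (0.4006 − 0.1594) / 0.254003 = 0.950.
df = n − 2 = 112.
One-sided p ≈ 0.1722, which is ≥ 0.05, so fail to reject H₀.
The data do not give significant evidence that the true slope on waist circumference exceeds 0.1594 % per unit.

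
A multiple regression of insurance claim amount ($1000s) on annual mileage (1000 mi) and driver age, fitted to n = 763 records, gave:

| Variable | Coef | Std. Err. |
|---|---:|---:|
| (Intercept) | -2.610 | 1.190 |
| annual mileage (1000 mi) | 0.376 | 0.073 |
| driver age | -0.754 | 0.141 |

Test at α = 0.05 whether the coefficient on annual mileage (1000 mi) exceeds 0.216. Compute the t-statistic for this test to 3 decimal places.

Read off: b = 0.376, SE = 0.073 for annual mileage (1000 mi).
H₀: β₁ = 0.216 vs H₁: β₁ > 0.216.
t = (0.376 − 0.216) / 0.073 = 2.192.
df = n − k − 1 = 763 − 2 − 1 = 760.
One-sided p ≈ 0.0143, which is < 0.05, so reject H₀.
There is evidence that the true slope on annual mileage (1000 mi) exceeds 0.216 $1000s per unit, holding the other predictors fixed.

t = 2.192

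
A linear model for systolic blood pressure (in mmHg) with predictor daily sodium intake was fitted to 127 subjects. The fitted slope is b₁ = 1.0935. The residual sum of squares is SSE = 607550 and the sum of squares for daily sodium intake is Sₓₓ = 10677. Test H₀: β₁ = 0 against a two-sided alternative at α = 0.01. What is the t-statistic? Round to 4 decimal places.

t = 1.6207

MSE = SSE/(n − 2) = 607550/125 = 4860.4.
SE(b₁) = √(MSE/Sₓₓ) = √(4860.4/10677) = 0.674701.
t = 1.0935 / 0.674701 = 1.6207.
df = n − 2 = 125.
Two-sided p ≈ 0.1076, which is ≥ 0.01, so fail to reject H₀.
The data do not give significant evidence of an association between daily sodium intake and systolic blood pressure.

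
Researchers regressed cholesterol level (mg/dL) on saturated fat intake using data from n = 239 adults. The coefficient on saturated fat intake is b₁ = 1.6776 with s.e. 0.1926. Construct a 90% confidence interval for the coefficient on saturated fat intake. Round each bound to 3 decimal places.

(1.360, 1.996)

df = n − 2 = 239 − 2 = 237.
t* = t_{0.05, 237} = 1.651308.
Margin = t* × SE = 1.651308 × 0.1926 = 0.31804.
CI: 1.6776 ± 0.31804 → (1.360, 1.996).
With 90% confidence, each one-unit increase in saturated fat intake is associated with a change of between 1.360 and 1.996 mg/dL in cholesterol level.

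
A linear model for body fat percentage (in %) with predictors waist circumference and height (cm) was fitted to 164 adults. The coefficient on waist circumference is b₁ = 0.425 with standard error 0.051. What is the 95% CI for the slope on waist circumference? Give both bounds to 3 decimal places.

(0.324, 0.526)

df = n − k − 1 = 164 − 2 − 1 = 161.
t* = t_{0.025, 161} = 1.974808.
Margin = t* × SE = 1.974808 × 0.051 = 0.10072.
CI: 0.425 ± 0.10072 → (0.324, 0.526).
With 95% confidence, each one-unit increase in waist circumference is associated with a change of between 0.324 and 0.526 % in body fat percentage, holding the other predictors fixed.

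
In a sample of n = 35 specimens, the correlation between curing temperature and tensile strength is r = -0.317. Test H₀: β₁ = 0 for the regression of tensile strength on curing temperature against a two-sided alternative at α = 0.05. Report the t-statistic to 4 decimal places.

t = -1.9201

t = r·√(n − 2)/√(1 − r²) = -0.317·√33/√0.899511 = -1.9201.
df = n − 2 = 33.
Two-sided p ≈ 0.0635, which is ≥ 0.05, so fail to reject H₀.
The data do not give significant evidence of a linear association between curing temperature and tensile strength.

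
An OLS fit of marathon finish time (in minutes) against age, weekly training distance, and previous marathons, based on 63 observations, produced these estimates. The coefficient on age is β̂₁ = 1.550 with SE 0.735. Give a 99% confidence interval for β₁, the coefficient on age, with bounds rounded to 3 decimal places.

df = n − k − 1 = 63 − 3 − 1 = 59.
t* = t_{0.005, 59} = 2.661759.
Margin = t* × SE = 2.661759 × 0.735 = 1.95639.
CI: 1.550 ± 1.95639 → (-0.406, 3.506).
With 99% confidence, each one-unit increase in age is associated with a change of between -0.406 and 3.506 minutes in marathon finish time, holding the other predictors fixed.

(-0.406, 3.506)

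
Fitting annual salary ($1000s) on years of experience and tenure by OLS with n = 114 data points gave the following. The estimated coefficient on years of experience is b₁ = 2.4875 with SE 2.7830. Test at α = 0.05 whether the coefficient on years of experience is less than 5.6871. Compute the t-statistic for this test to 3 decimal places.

H₀: β₁ = 5.6871 vs H₁: β₁ < 5.6871.
t = (b₁ − β₁⁰)/SE = (2.4875 − 5.6871) / 2.7830 = -1.150.
df = n − k − 1 = 114 − 2 − 1 = 111.
One-sided p ≈ 0.1264, which is ≥ 0.05, so fail to reject H₀.
The data do not give significant evidence that the true slope on years of experience is below 5.6871 $1000s per unit, holding the other predictors fixed.

t = -1.150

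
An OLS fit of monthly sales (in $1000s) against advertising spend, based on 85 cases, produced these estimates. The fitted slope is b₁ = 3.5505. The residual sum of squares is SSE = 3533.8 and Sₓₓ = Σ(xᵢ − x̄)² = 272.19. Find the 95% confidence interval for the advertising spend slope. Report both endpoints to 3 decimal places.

MSE = SSE/(n − 2) = 3533.8/83 = 42.5759.
SE(b₁) = √(MSE/Sₓₓ) = √(42.5759/272.19) = 0.395499.
df = n − 2 = 83.
t* = t_{0.025, 83} = 1.98896.
Margin = t* × SE = 1.98896 × 0.395499 = 0.78663.
CI: 3.5505 ± 0.78663 → (2.764, 4.337).
With 95% confidence, each one-unit increase in advertising spend is associated with a change of between 2.764 and 4.337 $1000s in monthly sales.

(2.764, 4.337)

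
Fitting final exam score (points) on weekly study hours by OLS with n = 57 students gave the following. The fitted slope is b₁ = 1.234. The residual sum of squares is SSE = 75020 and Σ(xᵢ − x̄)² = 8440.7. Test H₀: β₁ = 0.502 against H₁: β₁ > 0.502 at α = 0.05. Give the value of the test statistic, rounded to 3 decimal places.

t = 1.821

MSE = SSE/(n − 2) = 75020/55 = 1364.
SE(b₁) = √(MSE/Sₓₓ) = √(1364/8440.7) = 0.401993.
t = (1.234 − 0.502) / 0.401993 = 1.821.
df = n − 2 = 55.
One-sided p ≈ 0.0370, which is < 0.05, so reject H₀.
There is evidence that the true slope on weekly study hours exceeds 0.502 points per unit.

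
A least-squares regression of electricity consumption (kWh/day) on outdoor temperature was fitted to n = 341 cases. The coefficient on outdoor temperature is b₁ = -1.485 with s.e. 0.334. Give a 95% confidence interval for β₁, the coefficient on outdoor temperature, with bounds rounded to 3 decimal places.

df = n − 2 = 341 − 2 = 339.
t* = t_{0.025, 339} = 1.966986.
Margin = t* × SE = 1.966986 × 0.334 = 0.65697.
CI: -1.485 ± 0.65697 → (-2.142, -0.828).
With 95% confidence, each one-unit increase in outdoor temperature is associated with a change of between -2.142 and -0.828 kWh/day in electricity consumption.

(-2.142, -0.828)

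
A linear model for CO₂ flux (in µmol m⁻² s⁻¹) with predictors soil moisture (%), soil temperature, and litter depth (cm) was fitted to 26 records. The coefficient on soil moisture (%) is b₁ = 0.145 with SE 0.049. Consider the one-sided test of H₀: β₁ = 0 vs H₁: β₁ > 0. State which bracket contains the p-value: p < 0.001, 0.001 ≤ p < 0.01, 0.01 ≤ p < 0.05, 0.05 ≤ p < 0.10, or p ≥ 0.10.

t = 0.145 / 0.049 = 2.959.
df = n − k − 1 = 26 − 3 − 1 = 22.
One-sided p = P(T_{22} > t) ≈ 0.0036.
So 0.001 ≤ p < 0.01.

0.001 ≤ p < 0.01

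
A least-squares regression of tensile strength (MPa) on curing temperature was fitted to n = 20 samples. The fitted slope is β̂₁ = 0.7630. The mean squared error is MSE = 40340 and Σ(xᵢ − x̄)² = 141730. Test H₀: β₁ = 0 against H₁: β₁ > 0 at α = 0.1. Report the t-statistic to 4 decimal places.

t = 1.4302

SE(β̂₁) = √(MSE/Sₓₓ) = √(40340/141730) = 0.533503.
t = 0.7630 / 0.533503 = 1.4302.
df = n − 2 = 18.
One-sided p ≈ 0.0849, which is < 0.1, so reject H₀.
There is evidence that the true slope on curing temperature is positive.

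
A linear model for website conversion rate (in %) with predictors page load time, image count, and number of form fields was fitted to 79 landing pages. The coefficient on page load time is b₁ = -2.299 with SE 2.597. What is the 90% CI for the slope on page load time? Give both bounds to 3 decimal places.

df = n − k − 1 = 79 − 3 − 1 = 75.
t* = t_{0.05, 75} = 1.665425.
Margin = t* × SE = 1.665425 × 2.597 = 4.32511.
CI: -2.299 ± 4.32511 → (-6.624, 2.026).
With 90% confidence, each one-unit increase in page load time is associated with a change of between -6.624 and 2.026 % in website conversion rate, holding the other predictors fixed.

(-6.624, 2.026)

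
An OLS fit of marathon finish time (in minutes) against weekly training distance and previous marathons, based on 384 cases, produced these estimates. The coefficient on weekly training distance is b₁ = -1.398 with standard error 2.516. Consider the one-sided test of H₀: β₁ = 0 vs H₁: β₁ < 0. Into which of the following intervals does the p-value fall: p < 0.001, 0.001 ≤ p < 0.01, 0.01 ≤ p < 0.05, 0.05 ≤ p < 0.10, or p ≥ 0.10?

p ≥ 0.10

t = -1.398 / 2.516 = -0.556.
df = n − k − 1 = 384 − 2 − 1 = 381.
One-sided p = P(T_{381} < t) ≈ 0.2894.
So p ≥ 0.10.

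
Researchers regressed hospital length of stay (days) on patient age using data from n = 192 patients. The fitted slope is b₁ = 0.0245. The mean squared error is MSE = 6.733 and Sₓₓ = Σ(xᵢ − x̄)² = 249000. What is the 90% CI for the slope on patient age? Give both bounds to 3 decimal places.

(0.016, 0.033)

SE(b₁) = √(MSE/Sₓₓ) = √(6.733/249000) = 0.00520002.
df = n − 2 = 190.
t* = t_{0.05, 190} = 1.652913.
Margin = t* × SE = 1.652913 × 0.00520002 = 0.00860.
CI: 0.0245 ± 0.00860 → (0.016, 0.033).
With 90% confidence, each one-unit increase in patient age is associated with a change of between 0.016 and 0.033 days in hospital length of stay.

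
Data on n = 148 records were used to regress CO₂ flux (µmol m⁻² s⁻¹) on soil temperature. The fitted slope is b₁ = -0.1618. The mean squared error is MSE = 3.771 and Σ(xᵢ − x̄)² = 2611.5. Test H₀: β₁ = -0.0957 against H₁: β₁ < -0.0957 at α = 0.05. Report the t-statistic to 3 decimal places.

t = -1.739

SE(b₁) = √(MSE/Sₓₓ) = √(3.771/2611.5) = 0.038.
t = (-0.1618 − (-0.0957)) / 0.038 = -1.739.
df = n − 2 = 146.
One-sided p ≈ 0.0420, which is < 0.05, so reject H₀.
There is evidence that the true slope on soil temperature is below -0.0957 µmol m⁻² s⁻¹ per unit.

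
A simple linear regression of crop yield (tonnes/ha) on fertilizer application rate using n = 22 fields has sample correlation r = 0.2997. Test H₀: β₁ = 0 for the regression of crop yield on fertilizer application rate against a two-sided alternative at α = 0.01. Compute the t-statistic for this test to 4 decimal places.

t = 1.4049

t = r·√(n − 2)/√(1 − r²) = 0.2997·√20/√0.91018 = 1.4049.
df = n − 2 = 20.
Two-sided p ≈ 0.1754, which is ≥ 0.01, so fail to reject H₀.
The data do not give significant evidence of a linear association between fertilizer application rate and crop yield.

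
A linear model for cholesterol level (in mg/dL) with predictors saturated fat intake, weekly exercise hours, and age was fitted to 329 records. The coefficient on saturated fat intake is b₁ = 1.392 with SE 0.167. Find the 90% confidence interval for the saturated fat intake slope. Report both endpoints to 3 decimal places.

df = n − k − 1 = 329 − 3 − 1 = 325.
t* = t_{0.05, 325} = 1.649556.
Margin = t* × SE = 1.649556 × 0.167 = 0.27548.
CI: 1.392 ± 0.27548 → (1.117, 1.667).
With 90% confidence, each one-unit increase in saturated fat intake is associated with a change of between 1.117 and 1.667 mg/dL in cholesterol level, holding the other predictors fixed.

(1.117, 1.667)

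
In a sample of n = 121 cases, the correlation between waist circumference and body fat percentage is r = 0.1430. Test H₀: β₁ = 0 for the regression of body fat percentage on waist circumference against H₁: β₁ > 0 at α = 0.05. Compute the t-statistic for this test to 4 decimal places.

t = r·√(n − 2)/√(1 − r²) = 0.1430·√119/√0.979551 = 1.5761.
df = n − 2 = 119.
One-sided p ≈ 0.0588, which is ≥ 0.05, so fail to reject H₀.
The data do not give significant evidence of a linear association between waist circumference and body fat percentage.

t = 1.5761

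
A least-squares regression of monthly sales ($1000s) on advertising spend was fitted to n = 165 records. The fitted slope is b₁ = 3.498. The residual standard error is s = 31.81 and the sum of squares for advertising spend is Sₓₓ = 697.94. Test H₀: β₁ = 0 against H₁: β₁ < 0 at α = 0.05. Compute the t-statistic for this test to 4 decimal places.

SE(b₁) = s/√Sₓₓ = 31.81/√697.94 = 1.20408.
t = 3.498 / 1.20408 = 2.9051.
df = n − 2 = 163.
One-sided p ≈ 0.9979, which is ≥ 0.05, so fail to reject H₀.
The data do not give significant evidence that the true slope on advertising spend is negative.

t = 2.9051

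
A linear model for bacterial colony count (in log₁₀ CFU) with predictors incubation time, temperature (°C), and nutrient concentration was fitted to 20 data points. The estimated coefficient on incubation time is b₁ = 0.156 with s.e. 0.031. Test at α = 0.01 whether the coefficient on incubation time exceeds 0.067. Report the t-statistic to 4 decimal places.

t = 2.8710

H₀: β₁ = 0.067 vs H₁: β₁ > 0.067.
t = (b₁ − β₁⁰)/SE = (0.156 − 0.067) / 0.031 = 2.8710.
df = n − k − 1 = 20 − 3 − 1 = 16.
One-sided p ≈ 0.0055, which is < 0.01, so reject H₀.
There is evidence that the true slope on incubation time exceeds 0.067 log₁₀ CFU per unit, holding the other predictors fixed.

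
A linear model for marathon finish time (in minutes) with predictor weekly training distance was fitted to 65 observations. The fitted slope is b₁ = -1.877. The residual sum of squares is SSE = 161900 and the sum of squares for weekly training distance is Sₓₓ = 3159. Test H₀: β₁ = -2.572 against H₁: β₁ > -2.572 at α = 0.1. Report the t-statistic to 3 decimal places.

t = 0.771

MSE = SSE/(n − 2) = 161900/63 = 2569.84.
SE(b₁) = √(MSE/Sₓₓ) = √(2569.84/3159) = 0.901941.
t = (-1.877 − (-2.572)) / 0.901941 = 0.771.
df = n − 2 = 63.
One-sided p ≈ 0.2219, which is ≥ 0.1, so fail to reject H₀.
The data do not give significant evidence that the true slope on weekly training distance exceeds -2.572 minutes per unit.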